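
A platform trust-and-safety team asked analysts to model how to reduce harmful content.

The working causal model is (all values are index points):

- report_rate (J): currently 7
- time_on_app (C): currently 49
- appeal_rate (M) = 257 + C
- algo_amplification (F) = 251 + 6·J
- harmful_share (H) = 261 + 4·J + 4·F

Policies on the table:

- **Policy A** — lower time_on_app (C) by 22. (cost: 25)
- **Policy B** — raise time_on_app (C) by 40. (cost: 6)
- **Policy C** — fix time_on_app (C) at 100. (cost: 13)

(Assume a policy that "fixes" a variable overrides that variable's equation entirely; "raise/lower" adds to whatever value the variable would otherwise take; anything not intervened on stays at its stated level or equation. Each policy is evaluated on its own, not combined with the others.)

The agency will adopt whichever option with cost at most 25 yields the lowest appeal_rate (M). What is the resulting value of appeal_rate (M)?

284

Policy A (C − 22):
  C = 49 − 22 = 27
  M = 257 + 27 = 284
Policy B (C + 40):
  C = 49 + 40 = 89
  M = 257 + 89 = 346
Policy C (C := 100):
  C = 100
  M = 257 + 100 = 357
Comparing — Policy A: M=284, Policy B: M=346, Policy C: M=357. Lowest is 284 (Policy A).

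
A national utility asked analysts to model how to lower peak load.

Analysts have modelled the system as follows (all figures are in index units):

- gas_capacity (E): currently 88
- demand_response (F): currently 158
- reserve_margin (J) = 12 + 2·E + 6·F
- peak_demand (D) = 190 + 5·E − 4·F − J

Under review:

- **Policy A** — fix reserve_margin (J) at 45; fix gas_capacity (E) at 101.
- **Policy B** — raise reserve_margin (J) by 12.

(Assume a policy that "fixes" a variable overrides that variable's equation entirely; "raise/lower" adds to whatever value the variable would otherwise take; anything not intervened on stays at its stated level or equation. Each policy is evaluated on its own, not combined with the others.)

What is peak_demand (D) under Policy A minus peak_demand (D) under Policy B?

Policy A (J := 45, E := 101):
  E = 101
  F = 158
  J = 45
  D = 190 + 5·101 − 4·158 − 45 = 18
Policy B (J + 12):
  E = 88
  F = 158
  J = 12 + 2·88 + 6·158 (+12 from intervention) = 1148
  D = 190 + 5·88 − 4·158 − 1148 = -1150
D: 18 − (-1150) = 1168

1168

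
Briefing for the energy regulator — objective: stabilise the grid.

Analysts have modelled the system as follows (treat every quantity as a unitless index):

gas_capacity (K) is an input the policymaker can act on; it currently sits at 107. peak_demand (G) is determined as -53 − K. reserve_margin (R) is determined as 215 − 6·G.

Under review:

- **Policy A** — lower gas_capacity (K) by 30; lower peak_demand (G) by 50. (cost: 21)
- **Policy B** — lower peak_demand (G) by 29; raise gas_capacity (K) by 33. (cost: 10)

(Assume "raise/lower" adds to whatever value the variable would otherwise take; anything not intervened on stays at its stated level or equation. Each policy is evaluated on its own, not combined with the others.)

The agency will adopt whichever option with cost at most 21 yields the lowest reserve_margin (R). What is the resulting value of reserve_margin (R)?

1295

Policy A (K − 30, G − 50):
  K = 107 − 30 = 77
  G = -53 − 77 (−50 from intervention) = -180
  R = 215 − 6·(-180) = 1295
Policy B (G − 29, K + 33):
  K = 107 + 33 = 140
  G = -53 − 140 (−29 from intervention) = -222
  R = 215 − 6·(-222) = 1547
Comparing — Policy A: R=1295, Policy B: R=1547. Lowest is 1295 (Policy A).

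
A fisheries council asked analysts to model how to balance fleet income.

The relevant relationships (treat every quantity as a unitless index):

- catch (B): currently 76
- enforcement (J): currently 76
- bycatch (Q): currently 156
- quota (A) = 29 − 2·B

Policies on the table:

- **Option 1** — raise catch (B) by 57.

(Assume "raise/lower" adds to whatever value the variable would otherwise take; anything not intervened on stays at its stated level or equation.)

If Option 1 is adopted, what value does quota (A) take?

-237

Option 1 (B + 57):
  B = 76 + 57 = 133
  A = 29 − 2·133 = -237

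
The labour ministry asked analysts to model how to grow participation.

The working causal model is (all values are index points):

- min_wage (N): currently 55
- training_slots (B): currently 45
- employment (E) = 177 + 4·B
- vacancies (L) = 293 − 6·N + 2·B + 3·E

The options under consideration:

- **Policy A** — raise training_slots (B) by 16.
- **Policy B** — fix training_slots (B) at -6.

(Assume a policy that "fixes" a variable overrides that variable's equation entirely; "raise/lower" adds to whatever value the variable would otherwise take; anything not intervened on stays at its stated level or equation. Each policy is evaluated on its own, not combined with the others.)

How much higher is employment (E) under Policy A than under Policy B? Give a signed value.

Policy A (B + 16):
  B = 45 + 16 = 61
  E = 177 + 4·61 = 421
Policy B (B := -6):
  B = -6
  E = 177 + 4·(-6) = 153
E: 421 − 153 = 268

268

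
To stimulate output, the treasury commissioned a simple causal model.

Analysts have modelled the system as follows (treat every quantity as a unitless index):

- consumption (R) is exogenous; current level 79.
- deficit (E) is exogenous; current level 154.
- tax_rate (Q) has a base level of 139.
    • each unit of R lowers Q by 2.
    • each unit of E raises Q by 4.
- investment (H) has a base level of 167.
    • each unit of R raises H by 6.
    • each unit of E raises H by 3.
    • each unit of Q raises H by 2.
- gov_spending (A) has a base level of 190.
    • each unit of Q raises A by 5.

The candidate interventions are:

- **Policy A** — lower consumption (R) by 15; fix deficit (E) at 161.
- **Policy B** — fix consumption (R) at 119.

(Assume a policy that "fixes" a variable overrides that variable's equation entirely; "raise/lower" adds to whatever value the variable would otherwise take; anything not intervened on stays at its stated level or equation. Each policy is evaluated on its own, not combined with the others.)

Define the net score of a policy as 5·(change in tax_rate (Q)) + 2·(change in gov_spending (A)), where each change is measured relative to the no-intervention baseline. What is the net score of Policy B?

Baseline:
  R = 79
  E = 154
  Q = 139 − 2·79 + 4·154 = 597
  A = 190 + 5·597 = 3175
Policy B (R := 119):
  R = 119
  E = 154
  Q = 139 − 2·119 + 4·154 = 517
  A = 190 + 5·517 = 2775
ΔQ = 517 − 597 = -80; ΔA = 2775 − 3175 = -400
Score = 5·(-80) + 2·(-400) = -1200

-1200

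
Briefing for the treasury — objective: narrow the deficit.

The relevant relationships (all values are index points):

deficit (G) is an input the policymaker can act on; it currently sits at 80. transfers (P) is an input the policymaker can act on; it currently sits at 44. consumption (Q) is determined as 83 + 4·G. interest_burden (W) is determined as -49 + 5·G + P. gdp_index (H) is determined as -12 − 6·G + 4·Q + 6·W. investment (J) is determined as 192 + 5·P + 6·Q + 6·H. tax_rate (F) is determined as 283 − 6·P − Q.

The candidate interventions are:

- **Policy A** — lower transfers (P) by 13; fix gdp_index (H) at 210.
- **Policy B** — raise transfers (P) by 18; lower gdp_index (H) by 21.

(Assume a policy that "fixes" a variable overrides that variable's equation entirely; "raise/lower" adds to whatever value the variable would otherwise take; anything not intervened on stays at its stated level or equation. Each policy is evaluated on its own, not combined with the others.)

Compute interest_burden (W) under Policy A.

382

Policy A (P − 13, H := 210):
  G = 80
  P = 44 − 13 = 31
  W = -49 + 5·80 + 31 = 382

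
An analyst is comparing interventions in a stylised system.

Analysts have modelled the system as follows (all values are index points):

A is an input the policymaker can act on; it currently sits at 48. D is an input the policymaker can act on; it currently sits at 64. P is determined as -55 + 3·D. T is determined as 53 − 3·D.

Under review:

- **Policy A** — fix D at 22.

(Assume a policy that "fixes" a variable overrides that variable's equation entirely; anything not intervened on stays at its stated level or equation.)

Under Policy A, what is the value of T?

-13

Policy A (D := 22):
  D = 22
  T = 53 − 3·22 = -13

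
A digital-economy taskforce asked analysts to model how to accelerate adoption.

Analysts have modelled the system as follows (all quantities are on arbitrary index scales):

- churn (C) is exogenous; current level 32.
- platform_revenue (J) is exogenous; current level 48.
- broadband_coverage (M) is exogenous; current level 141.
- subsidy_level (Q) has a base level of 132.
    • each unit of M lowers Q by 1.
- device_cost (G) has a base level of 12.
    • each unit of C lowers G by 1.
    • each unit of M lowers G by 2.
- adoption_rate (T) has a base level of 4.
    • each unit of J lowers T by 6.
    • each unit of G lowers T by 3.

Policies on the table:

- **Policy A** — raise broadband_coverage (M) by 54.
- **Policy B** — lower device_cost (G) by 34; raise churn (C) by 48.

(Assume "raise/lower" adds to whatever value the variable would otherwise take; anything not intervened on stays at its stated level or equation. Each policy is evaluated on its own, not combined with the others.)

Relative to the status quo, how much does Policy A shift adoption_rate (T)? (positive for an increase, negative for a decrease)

324

Baseline:
  C = 32
  J = 48
  M = 141
  G = 12 − 32 − 2·141 = -302
  T = 4 − 6·48 − 3·(-302) = 622
Policy A (M + 54):
  C = 32
  J = 48
  M = 141 + 54 = 195
  G = 12 − 32 − 2·195 = -410
  T = 4 − 6·48 − 3·(-410) = 946
Change in T: 946 − 622 = 324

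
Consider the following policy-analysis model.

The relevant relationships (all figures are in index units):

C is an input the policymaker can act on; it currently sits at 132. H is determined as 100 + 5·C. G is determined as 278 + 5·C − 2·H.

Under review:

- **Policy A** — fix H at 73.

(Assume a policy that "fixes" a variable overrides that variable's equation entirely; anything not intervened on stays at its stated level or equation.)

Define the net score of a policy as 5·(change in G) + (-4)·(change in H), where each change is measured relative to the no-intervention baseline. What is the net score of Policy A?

9618

Baseline:
  C = 132
  H = 100 + 5·132 = 760
  G = 278 + 5·132 − 2·760 = -582
Policy A (H := 73):
  C = 132
  H = 73
  G = 278 + 5·132 − 2·73 = 792
ΔG = 792 − (-582) = 1374; ΔH = 73 − 760 = -687
Score = 5·1374 + (-4)·(-687) = 9618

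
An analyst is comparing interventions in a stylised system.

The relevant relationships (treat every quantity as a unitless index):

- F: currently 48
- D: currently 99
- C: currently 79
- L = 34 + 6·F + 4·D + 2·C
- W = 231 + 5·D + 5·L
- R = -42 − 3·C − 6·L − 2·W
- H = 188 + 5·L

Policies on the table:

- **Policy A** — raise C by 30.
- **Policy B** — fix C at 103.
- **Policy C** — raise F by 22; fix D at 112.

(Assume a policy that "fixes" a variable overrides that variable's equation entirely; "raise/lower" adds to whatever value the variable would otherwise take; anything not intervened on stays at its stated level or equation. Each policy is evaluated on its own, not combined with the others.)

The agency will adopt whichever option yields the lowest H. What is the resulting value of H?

4808

Policy A (C + 30):
  F = 48
  D = 99
  C = 79 + 30 = 109
  L = 34 + 6·48 + 4·99 + 2·109 = 936
  H = 188 + 5·936 = 4868
Policy B (C := 103):
  F = 48
  D = 99
  C = 103
  L = 34 + 6·48 + 4·99 + 2·103 = 924
  H = 188 + 5·924 = 4808
Policy C (F + 22, D := 112):
  F = 48 + 22 = 70
  D = 112
  C = 79
  L = 34 + 6·70 + 4·112 + 2·79 = 1060
  H = 188 + 5·1060 = 5488
Comparing — Policy A: H=4868, Policy B: H=4808, Policy C: H=5488. Lowest is 4808 (Policy B).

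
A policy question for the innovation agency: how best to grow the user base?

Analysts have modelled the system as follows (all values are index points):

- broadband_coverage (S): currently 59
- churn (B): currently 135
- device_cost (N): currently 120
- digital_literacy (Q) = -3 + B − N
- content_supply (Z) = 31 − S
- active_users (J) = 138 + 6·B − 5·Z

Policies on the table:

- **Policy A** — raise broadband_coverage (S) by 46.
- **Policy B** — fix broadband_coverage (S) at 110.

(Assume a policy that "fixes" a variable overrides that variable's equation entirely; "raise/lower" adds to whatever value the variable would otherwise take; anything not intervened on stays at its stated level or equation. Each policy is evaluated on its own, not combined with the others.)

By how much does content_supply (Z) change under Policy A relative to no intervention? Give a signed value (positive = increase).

-46

Baseline:
  S = 59
  Z = 31 − 59 = -28
Policy A (S + 46):
  S = 59 + 46 = 105
  Z = 31 − 105 = -74
Change in Z: -74 − (-28) = -46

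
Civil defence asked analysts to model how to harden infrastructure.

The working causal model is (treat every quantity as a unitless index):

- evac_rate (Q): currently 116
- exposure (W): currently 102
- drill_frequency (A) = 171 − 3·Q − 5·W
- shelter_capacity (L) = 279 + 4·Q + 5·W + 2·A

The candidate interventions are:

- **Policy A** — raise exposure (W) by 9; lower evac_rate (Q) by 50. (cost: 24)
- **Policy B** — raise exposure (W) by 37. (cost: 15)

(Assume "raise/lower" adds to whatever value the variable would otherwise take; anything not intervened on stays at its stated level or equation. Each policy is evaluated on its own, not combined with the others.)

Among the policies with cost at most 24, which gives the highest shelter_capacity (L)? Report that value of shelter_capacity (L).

-66

Policy A (W + 9, Q − 50):
  Q = 116 − 50 = 66
  W = 102 + 9 = 111
  A = 171 − 3·66 − 5·111 = -582
  L = 279 + 4·66 + 5·111 + 2·(-582) = -66
Policy B (W + 37):
  Q = 116
  W = 102 + 37 = 139
  A = 171 − 3·116 − 5·139 = -872
  L = 279 + 4·116 + 5·139 + 2·(-872) = -306
Comparing — Policy A: L=-66, Policy B: L=-306. Highest is -66 (Policy A).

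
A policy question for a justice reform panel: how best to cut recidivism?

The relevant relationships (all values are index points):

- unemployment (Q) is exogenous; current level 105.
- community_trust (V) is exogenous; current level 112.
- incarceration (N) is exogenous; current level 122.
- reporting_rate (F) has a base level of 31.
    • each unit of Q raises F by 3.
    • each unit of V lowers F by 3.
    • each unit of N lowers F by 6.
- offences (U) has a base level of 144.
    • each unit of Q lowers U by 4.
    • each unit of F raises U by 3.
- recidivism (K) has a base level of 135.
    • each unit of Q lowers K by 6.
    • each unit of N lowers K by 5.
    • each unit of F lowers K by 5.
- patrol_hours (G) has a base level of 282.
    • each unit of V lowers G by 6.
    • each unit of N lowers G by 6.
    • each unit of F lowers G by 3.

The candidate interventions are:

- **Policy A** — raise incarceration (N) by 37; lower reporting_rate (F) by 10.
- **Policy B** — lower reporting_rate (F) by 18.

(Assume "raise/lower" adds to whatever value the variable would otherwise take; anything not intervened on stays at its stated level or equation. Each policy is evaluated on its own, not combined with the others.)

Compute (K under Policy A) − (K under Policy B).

Policy A (N + 37, F − 10):
  Q = 105
  V = 112
  N = 122 + 37 = 159
  F = 31 + 3·105 − 3·112 − 6·159 (−10 from intervention) = -954
  K = 135 − 6·105 − 5·159 − 5·(-954) = 3480
Policy B (F − 18):
  Q = 105
  V = 112
  N = 122
  F = 31 + 3·105 − 3·112 − 6·122 (−18 from intervention) = -740
  K = 135 − 6·105 − 5·122 − 5·(-740) = 2595
K: 3480 − 2595 = 885

885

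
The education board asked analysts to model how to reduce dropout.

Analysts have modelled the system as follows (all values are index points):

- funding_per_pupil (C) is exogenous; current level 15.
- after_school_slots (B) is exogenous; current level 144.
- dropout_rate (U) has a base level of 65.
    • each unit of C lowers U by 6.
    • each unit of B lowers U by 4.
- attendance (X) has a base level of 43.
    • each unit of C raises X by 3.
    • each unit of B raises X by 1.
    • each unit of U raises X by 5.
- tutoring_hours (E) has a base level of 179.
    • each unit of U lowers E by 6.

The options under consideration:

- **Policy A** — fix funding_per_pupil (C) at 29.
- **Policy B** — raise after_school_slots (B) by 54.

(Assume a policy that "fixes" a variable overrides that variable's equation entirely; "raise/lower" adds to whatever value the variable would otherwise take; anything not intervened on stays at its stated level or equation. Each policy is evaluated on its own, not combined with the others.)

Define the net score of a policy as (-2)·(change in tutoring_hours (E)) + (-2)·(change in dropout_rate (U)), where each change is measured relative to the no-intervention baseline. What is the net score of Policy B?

-2160

Baseline:
  C = 15
  B = 144
  U = 65 − 6·15 − 4·144 = -601
  E = 179 − 6·(-601) = 3785
Policy B (B + 54):
  C = 15
  B = 144 + 54 = 198
  U = 65 − 6·15 − 4·198 = -817
  E = 179 − 6·(-817) = 5081
ΔE = 5081 − 3785 = 1296; ΔU = -817 − (-601) = -216
Score = (-2)·1296 + (-2)·(-216) = -2160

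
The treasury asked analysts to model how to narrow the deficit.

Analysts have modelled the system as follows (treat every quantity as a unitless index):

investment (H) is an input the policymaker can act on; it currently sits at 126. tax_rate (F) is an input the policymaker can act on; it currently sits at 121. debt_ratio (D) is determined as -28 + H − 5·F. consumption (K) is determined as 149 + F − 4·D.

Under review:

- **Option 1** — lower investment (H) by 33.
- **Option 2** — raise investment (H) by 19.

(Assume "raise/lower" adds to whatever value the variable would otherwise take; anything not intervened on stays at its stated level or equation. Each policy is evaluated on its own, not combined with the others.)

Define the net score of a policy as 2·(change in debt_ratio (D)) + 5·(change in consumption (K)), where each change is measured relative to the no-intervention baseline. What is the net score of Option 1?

Baseline:
  H = 126
  F = 121
  D = -28 + 126 − 5·121 = -507
  K = 149 + 121 − 4·(-507) = 2298
Option 1 (H − 33):
  H = 126 − 33 = 93
  F = 121
  D = -28 + 93 − 5·121 = -540
  K = 149 + 121 − 4·(-540) = 2430
ΔD = -540 − (-507) = -33; ΔK = 2430 − 2298 = 132
Score = 2·(-33) + 5·132 = 594

594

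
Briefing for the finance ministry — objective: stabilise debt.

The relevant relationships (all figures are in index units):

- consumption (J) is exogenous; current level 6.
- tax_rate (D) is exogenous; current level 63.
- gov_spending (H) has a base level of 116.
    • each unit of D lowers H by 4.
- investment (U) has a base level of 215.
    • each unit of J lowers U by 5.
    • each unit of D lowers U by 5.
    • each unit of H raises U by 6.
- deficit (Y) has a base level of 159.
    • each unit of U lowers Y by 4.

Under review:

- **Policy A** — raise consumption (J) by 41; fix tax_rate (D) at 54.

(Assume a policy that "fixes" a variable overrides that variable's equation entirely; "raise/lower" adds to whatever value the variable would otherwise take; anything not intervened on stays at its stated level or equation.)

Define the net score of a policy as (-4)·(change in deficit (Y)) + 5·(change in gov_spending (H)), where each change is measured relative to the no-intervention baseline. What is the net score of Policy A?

1076

Baseline:
  J = 6
  D = 63
  H = 116 − 4·63 = -136
  U = 215 − 5·6 − 5·63 + 6·(-136) = -946
  Y = 159 − 4·(-946) = 3943
Policy A (J + 41, D := 54):
  J = 6 + 41 = 47
  D = 54
  H = 116 − 4·54 = -100
  U = 215 − 5·47 − 5·54 + 6·(-100) = -890
  Y = 159 − 4·(-890) = 3719
ΔY = 3719 − 3943 = -224; ΔH = -100 − (-136) = 36
Score = (-4)·(-224) + 5·36 = 1076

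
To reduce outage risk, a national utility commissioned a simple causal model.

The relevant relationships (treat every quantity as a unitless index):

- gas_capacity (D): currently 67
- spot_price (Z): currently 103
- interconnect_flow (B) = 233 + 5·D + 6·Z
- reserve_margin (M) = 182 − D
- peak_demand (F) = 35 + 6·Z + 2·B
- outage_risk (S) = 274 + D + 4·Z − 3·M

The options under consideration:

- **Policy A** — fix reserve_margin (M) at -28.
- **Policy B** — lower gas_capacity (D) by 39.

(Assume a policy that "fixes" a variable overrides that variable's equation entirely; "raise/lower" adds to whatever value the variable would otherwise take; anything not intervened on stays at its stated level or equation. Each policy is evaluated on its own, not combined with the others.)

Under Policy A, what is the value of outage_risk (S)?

837

Policy A (M := -28):
  D = 67
  Z = 103
  M = -28
  S = 274 + 67 + 4·103 − 3·(-28) = 837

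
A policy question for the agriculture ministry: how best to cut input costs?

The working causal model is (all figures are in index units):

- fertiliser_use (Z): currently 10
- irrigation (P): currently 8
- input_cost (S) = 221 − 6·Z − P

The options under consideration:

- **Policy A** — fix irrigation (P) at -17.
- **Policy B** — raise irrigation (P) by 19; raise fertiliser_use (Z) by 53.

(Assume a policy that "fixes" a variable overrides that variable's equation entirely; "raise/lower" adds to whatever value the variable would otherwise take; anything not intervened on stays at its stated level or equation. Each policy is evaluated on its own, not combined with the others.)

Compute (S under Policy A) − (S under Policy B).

362

Policy A (P := -17):
  Z = 10
  P = -17
  S = 221 − 6·10 − (-17) = 178
Policy B (P + 19, Z + 53):
  Z = 10 + 53 = 63
  P = 8 + 19 = 27
  S = 221 − 6·63 − 27 = -184
S: 178 − (-184) = 362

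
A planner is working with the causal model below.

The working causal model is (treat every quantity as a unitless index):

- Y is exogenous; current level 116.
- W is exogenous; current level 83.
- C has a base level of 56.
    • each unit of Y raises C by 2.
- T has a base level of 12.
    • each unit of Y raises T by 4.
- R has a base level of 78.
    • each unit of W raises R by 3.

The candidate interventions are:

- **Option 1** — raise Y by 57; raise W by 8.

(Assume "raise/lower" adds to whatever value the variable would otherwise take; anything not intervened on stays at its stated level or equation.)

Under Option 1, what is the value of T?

704

Option 1 (Y + 57, W + 8):
  Y = 116 + 57 = 173
  T = 12 + 4·173 = 704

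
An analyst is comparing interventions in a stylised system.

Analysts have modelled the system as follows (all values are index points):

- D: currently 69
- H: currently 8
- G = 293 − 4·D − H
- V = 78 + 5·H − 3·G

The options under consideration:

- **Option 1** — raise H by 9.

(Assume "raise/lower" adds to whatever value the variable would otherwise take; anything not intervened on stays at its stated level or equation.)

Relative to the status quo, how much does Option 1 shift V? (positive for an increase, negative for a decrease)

72

Baseline:
  D = 69
  H = 8
  G = 293 − 4·69 − 8 = 9
  V = 78 + 5·8 − 3·9 = 91
Option 1 (H + 9):
  D = 69
  H = 8 + 9 = 17
  G = 293 − 4·69 − 17 = 0
  V = 78 + 5·17 − 3·0 = 163
Change in V: 163 − 91 = 72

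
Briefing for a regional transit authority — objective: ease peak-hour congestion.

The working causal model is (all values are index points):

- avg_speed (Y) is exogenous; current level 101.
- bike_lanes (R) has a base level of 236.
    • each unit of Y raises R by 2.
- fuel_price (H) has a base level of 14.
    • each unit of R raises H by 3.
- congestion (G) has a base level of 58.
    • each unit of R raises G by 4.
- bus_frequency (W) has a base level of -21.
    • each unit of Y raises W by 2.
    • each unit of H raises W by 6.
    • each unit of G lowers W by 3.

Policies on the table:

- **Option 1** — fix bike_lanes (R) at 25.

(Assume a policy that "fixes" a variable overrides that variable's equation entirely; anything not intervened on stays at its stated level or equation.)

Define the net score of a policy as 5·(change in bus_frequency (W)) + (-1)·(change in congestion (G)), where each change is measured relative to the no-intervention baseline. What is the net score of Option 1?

Baseline:
  Y = 101
  R = 236 + 2·101 = 438
  H = 14 + 3·438 = 1328
  G = 58 + 4·438 = 1810
  W = -21 + 2·101 + 6·1328 − 3·1810 = 2719
Option 1 (R := 25):
  Y = 101
  R = 25
  H = 14 + 3·25 = 89
  G = 58 + 4·25 = 158
  W = -21 + 2·101 + 6·89 − 3·158 = 241
ΔW = 241 − 2719 = -2478; ΔG = 158 − 1810 = -1652
Score = 5·(-2478) + (-1)·(-1652) = -10738

-10738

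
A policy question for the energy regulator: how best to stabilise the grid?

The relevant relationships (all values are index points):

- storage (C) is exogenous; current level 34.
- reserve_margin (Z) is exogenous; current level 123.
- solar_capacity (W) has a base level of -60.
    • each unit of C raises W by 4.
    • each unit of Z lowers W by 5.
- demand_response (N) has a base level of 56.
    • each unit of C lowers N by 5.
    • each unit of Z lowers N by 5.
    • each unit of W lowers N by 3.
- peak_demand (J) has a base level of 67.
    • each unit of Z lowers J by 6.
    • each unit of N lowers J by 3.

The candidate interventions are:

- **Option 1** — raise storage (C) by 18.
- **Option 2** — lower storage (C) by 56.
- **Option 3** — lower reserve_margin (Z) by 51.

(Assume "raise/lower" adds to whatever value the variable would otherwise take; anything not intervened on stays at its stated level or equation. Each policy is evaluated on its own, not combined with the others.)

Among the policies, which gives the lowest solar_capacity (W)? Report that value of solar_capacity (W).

Option 1 (C + 18):
  C = 34 + 18 = 52
  Z = 123
  W = -60 + 4·52 − 5·123 = -467
Option 2 (C − 56):
  C = 34 − 56 = -22
  Z = 123
  W = -60 + 4·(-22) − 5·123 = -763
Option 3 (Z − 51):
  C = 34
  Z = 123 − 51 = 72
  W = -60 + 4·34 − 5·72 = -284
Comparing — Option 1: W=-467, Option 2: W=-763, Option 3: W=-284. Lowest is -763 (Option 2).

-763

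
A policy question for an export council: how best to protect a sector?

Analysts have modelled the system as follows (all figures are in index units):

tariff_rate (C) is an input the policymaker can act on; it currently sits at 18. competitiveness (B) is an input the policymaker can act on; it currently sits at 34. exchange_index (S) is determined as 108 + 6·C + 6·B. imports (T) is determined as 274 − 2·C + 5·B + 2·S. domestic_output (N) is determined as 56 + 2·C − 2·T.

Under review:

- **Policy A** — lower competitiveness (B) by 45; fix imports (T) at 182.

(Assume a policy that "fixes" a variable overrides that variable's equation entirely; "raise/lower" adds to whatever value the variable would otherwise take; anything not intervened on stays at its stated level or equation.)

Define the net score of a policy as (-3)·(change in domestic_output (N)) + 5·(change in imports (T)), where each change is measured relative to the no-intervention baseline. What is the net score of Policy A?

-11726

Baseline:
  C = 18
  B = 34
  S = 108 + 6·18 + 6·34 = 420
  T = 274 − 2·18 + 5·34 + 2·420 = 1248
  N = 56 + 2·18 − 2·1248 = -2404
Policy A (B − 45, T := 182):
  C = 18
  B = 34 − 45 = -11
  S = 108 + 6·18 + 6·(-11) = 150
  T = 182
  N = 56 + 2·18 − 2·182 = -272
ΔN = -272 − (-2404) = 2132; ΔT = 182 − 1248 = -1066
Score = (-3)·2132 + 5·(-1066) = -11726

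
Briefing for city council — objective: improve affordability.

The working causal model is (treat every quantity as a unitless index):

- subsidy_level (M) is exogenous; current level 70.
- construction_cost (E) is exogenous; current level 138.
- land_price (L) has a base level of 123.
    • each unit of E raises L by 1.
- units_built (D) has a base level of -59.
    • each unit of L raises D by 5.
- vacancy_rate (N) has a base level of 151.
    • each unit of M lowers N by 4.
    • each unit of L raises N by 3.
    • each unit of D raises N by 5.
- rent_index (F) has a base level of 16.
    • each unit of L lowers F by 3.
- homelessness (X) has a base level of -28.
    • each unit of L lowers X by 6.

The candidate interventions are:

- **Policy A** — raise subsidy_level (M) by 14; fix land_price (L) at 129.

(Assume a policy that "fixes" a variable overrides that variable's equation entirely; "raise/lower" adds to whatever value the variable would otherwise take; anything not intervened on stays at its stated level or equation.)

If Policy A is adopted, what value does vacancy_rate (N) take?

3132

Policy A (M + 14, L := 129):
  M = 70 + 14 = 84
  E = 138
  L = 129
  D = -59 + 5·129 = 586
  N = 151 − 4·84 + 3·129 + 5·586 = 3132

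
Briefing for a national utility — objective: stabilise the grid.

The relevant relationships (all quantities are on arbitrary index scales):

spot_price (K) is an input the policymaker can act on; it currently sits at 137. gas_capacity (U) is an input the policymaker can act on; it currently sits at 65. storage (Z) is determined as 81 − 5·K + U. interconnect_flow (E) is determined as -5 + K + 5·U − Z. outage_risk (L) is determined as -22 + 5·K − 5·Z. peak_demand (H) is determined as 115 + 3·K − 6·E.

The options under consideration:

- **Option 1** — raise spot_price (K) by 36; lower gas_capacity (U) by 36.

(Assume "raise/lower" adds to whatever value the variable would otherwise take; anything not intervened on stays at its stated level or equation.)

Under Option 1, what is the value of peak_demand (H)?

Option 1 (K + 36, U − 36):
  K = 137 + 36 = 173
  U = 65 − 36 = 29
  Z = 81 − 5·173 + 29 = -755
  E = -5 + 173 + 5·29 − (-755) = 1068
  H = 115 + 3·173 − 6·1068 = -5774

-5774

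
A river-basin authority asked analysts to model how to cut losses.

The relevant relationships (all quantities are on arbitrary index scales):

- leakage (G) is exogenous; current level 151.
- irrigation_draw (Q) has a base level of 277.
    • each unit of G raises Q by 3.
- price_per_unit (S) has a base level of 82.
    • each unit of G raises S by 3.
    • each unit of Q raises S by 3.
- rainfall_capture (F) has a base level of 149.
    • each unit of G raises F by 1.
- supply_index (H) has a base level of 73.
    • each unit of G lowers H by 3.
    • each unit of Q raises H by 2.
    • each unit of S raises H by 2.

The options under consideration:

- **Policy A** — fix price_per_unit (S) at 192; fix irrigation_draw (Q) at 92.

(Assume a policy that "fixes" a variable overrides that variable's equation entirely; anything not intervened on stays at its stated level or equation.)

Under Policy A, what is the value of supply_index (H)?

188

Policy A (S := 192, Q := 92):
  G = 151
  Q = 92
  S = 192
  H = 73 − 3·151 + 2·92 + 2·192 = 188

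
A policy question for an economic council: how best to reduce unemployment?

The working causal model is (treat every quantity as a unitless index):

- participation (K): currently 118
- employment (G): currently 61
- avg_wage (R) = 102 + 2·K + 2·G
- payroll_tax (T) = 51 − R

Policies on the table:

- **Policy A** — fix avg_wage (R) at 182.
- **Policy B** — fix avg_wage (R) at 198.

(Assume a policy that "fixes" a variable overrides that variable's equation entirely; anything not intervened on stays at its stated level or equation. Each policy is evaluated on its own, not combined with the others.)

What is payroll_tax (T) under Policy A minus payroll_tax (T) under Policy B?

Policy A (R := 182):
  K = 118
  G = 61
  R = 182
  T = 51 − 182 = -131
Policy B (R := 198):
  K = 118
  G = 61
  R = 198
  T = 51 − 198 = -147
T: -131 − (-147) = 16

16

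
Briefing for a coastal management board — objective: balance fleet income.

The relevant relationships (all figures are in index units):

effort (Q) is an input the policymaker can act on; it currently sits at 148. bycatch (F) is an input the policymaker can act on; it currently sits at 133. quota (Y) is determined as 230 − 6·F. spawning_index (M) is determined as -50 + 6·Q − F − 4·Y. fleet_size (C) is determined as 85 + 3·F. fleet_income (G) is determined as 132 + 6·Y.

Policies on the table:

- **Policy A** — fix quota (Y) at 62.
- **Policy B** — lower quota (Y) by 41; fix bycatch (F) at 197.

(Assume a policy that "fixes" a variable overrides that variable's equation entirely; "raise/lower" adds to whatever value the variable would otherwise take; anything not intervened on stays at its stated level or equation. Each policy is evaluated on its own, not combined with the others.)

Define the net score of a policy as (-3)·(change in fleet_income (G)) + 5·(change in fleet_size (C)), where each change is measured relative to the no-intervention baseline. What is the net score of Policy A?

-11340

Baseline:
  F = 133
  Y = 230 − 6·133 = -568
  C = 85 + 3·133 = 484
  G = 132 + 6·(-568) = -3276
Policy A (Y := 62):
  F = 133
  Y = 62
  C = 85 + 3·133 = 484
  G = 132 + 6·62 = 504
ΔG = 504 − (-3276) = 3780; ΔC = 484 − 484 = 0
Score = (-3)·3780 + 5·0 = -11340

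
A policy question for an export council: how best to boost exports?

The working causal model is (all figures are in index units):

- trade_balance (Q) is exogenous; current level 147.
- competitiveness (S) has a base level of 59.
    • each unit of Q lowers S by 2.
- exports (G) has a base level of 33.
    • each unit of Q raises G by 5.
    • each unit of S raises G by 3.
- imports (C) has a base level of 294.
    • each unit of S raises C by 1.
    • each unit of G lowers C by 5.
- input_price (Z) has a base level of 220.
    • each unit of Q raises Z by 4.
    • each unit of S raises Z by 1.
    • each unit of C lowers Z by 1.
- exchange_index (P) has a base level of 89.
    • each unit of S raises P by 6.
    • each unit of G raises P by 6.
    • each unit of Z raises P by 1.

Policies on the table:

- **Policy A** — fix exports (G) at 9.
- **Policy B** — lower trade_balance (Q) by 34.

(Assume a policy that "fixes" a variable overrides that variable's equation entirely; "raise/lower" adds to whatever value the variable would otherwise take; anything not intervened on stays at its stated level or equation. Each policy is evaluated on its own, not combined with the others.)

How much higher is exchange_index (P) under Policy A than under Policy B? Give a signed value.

Policy A (G := 9):
  Q = 147
  S = 59 − 2·147 = -235
  G = 9
  C = 294 + (-235) − 5·9 = 14
  Z = 220 + 4·147 + (-235) − 14 = 559
  P = 89 + 6·(-235) + 6·9 + 559 = -708
Policy B (Q − 34):
  Q = 147 − 34 = 113
  S = 59 − 2·113 = -167
  G = 33 + 5·113 + 3·(-167) = 97
  C = 294 + (-167) − 5·97 = -358
  Z = 220 + 4·113 + (-167) − (-358) = 863
  P = 89 + 6·(-167) + 6·97 + 863 = 532
P: -708 − 532 = -1240

-1240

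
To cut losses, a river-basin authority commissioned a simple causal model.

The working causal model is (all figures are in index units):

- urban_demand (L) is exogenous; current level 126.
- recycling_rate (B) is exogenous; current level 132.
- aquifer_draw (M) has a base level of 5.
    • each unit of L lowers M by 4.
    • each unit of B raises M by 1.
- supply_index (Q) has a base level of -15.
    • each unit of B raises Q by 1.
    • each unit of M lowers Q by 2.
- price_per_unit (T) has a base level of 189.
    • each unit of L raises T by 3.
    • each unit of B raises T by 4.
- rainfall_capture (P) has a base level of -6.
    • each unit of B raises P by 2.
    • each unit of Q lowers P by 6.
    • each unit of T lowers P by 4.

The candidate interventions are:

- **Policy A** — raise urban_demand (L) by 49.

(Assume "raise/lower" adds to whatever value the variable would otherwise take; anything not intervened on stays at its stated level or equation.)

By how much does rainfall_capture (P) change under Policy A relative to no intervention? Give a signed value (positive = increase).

-2940

Baseline:
  L = 126
  B = 132
  M = 5 − 4·126 + 132 = -367
  Q = -15 + 132 − 2·(-367) = 851
  T = 189 + 3·126 + 4·132 = 1095
  P = -6 + 2·132 − 6·851 − 4·1095 = -9228
Policy A (L + 49):
  L = 126 + 49 = 175
  B = 132
  M = 5 − 4·175 + 132 = -563
  Q = -15 + 132 − 2·(-563) = 1243
  T = 189 + 3·175 + 4·132 = 1242
  P = -6 + 2·132 − 6·1243 − 4·1242 = -12168
Change in P: -12168 − (-9228) = -2940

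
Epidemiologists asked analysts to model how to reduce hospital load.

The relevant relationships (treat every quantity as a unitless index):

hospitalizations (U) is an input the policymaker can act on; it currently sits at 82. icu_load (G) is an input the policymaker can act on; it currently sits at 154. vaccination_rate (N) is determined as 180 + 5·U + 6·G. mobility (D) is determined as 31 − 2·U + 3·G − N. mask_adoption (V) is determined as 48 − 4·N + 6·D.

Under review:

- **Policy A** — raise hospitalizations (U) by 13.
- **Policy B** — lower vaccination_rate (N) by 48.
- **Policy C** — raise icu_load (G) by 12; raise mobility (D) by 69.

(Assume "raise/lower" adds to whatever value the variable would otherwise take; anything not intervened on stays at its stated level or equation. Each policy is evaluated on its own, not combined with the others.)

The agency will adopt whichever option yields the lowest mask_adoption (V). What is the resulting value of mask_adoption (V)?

-13924

Policy A (U + 13):
  U = 82 + 13 = 95
  G = 154
  N = 180 + 5·95 + 6·154 = 1579
  D = 31 − 2·95 + 3·154 − 1579 = -1276
  V = 48 − 4·1579 + 6·(-1276) = -13924
Policy B (N − 48):
  U = 82
  G = 154
  N = 180 + 5·82 + 6·154 (−48 from intervention) = 1466
  D = 31 − 2·82 + 3·154 − 1466 = -1137
  V = 48 − 4·1466 + 6·(-1137) = -12638
Policy C (G + 12, D + 69):
  U = 82
  G = 154 + 12 = 166
  N = 180 + 5·82 + 6·166 = 1586
  D = 31 − 2·82 + 3·166 − 1586 (+69 from intervention) = -1152
  V = 48 − 4·1586 + 6·(-1152) = -13208
Comparing — Policy A: V=-13924, Policy B: V=-12638, Policy C: V=-13208. Lowest is -13924 (Policy A).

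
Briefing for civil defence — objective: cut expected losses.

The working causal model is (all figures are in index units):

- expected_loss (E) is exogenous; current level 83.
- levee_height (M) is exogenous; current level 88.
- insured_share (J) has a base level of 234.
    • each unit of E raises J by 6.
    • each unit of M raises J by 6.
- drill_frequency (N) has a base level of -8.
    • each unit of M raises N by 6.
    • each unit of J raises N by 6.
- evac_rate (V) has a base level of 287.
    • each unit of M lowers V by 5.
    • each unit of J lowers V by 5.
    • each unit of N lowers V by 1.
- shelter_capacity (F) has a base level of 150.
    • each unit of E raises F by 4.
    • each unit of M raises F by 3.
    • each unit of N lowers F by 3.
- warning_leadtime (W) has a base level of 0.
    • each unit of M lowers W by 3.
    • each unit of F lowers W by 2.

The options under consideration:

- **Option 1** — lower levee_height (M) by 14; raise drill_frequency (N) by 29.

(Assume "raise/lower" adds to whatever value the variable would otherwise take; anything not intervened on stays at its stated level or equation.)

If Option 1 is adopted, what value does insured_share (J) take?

Option 1 (M − 14, N + 29):
  E = 83
  M = 88 − 14 = 74
  J = 234 + 6·83 + 6·74 = 1176

1176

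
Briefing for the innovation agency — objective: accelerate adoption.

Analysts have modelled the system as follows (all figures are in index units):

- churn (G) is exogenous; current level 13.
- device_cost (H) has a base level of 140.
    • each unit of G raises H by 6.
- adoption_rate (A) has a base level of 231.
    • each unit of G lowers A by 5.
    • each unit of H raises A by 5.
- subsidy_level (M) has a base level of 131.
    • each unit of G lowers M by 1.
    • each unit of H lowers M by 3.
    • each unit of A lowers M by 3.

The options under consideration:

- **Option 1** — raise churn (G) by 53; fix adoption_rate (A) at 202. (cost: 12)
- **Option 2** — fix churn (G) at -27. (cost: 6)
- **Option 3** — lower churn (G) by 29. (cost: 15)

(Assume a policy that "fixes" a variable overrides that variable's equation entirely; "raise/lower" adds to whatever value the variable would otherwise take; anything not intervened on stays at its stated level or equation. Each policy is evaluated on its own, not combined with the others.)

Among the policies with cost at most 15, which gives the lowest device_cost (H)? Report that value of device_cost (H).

Option 1 (G + 53, A := 202):
  G = 13 + 53 = 66
  H = 140 + 6·66 = 536
Option 2 (G := -27):
  G = -27
  H = 140 + 6·(-27) = -22
Option 3 (G − 29):
  G = 13 − 29 = -16
  H = 140 + 6·(-16) = 44
Comparing — Option 1: H=536, Option 2: H=-22, Option 3: H=44. Lowest is -22 (Option 2).

-22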